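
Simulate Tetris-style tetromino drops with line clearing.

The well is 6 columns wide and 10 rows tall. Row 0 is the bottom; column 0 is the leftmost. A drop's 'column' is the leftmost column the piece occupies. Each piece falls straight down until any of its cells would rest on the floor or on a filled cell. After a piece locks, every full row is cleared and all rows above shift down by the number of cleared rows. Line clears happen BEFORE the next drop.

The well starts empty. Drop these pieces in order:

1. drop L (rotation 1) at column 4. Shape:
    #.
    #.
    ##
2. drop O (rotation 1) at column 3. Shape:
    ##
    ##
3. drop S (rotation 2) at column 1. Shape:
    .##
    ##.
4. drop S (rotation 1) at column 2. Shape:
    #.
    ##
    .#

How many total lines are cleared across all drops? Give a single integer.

Answer: 0

Derivation:
Drop 1: L rot1 at col 4 lands with bottom-row=0; cleared 0 line(s) (total 0); column heights now [0 0 0 0 3 1], max=3
Drop 2: O rot1 at col 3 lands with bottom-row=3; cleared 0 line(s) (total 0); column heights now [0 0 0 5 5 1], max=5
Drop 3: S rot2 at col 1 lands with bottom-row=4; cleared 0 line(s) (total 0); column heights now [0 5 6 6 5 1], max=6
Drop 4: S rot1 at col 2 lands with bottom-row=6; cleared 0 line(s) (total 0); column heights now [0 5 9 8 5 1], max=9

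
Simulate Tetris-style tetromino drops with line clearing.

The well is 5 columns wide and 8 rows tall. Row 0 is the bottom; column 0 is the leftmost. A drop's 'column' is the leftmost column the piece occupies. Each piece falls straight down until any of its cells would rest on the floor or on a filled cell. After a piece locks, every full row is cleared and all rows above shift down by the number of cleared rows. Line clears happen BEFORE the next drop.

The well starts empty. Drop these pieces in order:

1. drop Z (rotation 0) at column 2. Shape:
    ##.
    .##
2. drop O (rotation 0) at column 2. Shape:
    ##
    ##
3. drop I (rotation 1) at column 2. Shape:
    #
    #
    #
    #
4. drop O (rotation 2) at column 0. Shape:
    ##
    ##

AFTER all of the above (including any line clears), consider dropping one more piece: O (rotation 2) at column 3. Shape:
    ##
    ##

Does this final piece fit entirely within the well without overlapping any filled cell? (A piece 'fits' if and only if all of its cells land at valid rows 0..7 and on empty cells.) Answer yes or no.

Drop 1: Z rot0 at col 2 lands with bottom-row=0; cleared 0 line(s) (total 0); column heights now [0 0 2 2 1], max=2
Drop 2: O rot0 at col 2 lands with bottom-row=2; cleared 0 line(s) (total 0); column heights now [0 0 4 4 1], max=4
Drop 3: I rot1 at col 2 lands with bottom-row=4; cleared 0 line(s) (total 0); column heights now [0 0 8 4 1], max=8
Drop 4: O rot2 at col 0 lands with bottom-row=0; cleared 0 line(s) (total 0); column heights now [2 2 8 4 1], max=8
Test piece O rot2 at col 3 (width 2): heights before test = [2 2 8 4 1]; fits = True

Answer: yes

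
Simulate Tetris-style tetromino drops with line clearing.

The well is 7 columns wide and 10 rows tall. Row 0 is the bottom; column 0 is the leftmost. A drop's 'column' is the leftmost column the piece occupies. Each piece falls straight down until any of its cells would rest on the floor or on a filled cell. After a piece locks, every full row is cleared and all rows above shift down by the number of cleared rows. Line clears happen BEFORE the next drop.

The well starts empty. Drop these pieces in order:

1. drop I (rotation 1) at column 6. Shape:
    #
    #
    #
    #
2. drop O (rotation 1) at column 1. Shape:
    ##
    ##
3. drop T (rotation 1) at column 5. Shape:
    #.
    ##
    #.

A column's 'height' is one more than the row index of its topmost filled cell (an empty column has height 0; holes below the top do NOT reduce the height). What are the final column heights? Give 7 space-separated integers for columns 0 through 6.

Drop 1: I rot1 at col 6 lands with bottom-row=0; cleared 0 line(s) (total 0); column heights now [0 0 0 0 0 0 4], max=4
Drop 2: O rot1 at col 1 lands with bottom-row=0; cleared 0 line(s) (total 0); column heights now [0 2 2 0 0 0 4], max=4
Drop 3: T rot1 at col 5 lands with bottom-row=3; cleared 0 line(s) (total 0); column heights now [0 2 2 0 0 6 5], max=6

Answer: 0 2 2 0 0 6 5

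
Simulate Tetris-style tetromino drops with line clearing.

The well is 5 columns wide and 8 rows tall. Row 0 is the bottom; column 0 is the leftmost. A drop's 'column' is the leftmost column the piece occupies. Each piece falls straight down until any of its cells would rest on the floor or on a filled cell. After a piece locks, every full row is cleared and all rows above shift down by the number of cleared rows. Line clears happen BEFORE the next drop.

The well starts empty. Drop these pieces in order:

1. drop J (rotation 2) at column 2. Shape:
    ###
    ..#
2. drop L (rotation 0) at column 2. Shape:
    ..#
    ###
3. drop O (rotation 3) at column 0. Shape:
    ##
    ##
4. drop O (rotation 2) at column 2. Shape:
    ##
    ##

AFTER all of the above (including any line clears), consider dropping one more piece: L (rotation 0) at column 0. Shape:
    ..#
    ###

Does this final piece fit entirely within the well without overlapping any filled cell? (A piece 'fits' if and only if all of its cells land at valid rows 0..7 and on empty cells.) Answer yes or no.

Answer: yes

Derivation:
Drop 1: J rot2 at col 2 lands with bottom-row=0; cleared 0 line(s) (total 0); column heights now [0 0 2 2 2], max=2
Drop 2: L rot0 at col 2 lands with bottom-row=2; cleared 0 line(s) (total 0); column heights now [0 0 3 3 4], max=4
Drop 3: O rot3 at col 0 lands with bottom-row=0; cleared 1 line(s) (total 1); column heights now [1 1 2 2 3], max=3
Drop 4: O rot2 at col 2 lands with bottom-row=2; cleared 0 line(s) (total 1); column heights now [1 1 4 4 3], max=4
Test piece L rot0 at col 0 (width 3): heights before test = [1 1 4 4 3]; fits = True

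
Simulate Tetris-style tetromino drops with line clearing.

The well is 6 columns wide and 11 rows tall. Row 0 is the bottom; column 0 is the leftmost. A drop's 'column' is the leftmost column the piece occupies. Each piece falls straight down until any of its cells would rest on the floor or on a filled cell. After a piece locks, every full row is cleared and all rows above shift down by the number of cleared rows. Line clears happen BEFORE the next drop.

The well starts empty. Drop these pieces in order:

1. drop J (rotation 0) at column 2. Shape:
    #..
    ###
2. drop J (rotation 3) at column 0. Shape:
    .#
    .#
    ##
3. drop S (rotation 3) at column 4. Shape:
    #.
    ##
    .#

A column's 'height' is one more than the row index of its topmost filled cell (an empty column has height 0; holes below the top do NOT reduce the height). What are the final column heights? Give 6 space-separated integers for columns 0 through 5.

Answer: 0 2 1 0 2 1

Derivation:
Drop 1: J rot0 at col 2 lands with bottom-row=0; cleared 0 line(s) (total 0); column heights now [0 0 2 1 1 0], max=2
Drop 2: J rot3 at col 0 lands with bottom-row=0; cleared 0 line(s) (total 0); column heights now [1 3 2 1 1 0], max=3
Drop 3: S rot3 at col 4 lands with bottom-row=0; cleared 1 line(s) (total 1); column heights now [0 2 1 0 2 1], max=2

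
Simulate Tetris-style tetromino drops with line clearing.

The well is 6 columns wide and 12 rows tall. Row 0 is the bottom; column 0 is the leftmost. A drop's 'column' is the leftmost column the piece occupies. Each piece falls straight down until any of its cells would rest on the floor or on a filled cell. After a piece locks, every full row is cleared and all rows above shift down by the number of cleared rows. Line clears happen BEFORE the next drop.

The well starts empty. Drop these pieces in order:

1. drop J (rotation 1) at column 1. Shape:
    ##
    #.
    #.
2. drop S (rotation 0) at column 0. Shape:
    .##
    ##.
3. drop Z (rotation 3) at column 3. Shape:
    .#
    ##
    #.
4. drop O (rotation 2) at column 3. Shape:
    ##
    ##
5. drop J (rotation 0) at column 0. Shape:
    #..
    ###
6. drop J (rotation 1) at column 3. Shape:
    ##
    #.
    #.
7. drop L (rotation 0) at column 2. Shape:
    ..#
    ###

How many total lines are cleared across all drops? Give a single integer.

Drop 1: J rot1 at col 1 lands with bottom-row=0; cleared 0 line(s) (total 0); column heights now [0 3 3 0 0 0], max=3
Drop 2: S rot0 at col 0 lands with bottom-row=3; cleared 0 line(s) (total 0); column heights now [4 5 5 0 0 0], max=5
Drop 3: Z rot3 at col 3 lands with bottom-row=0; cleared 0 line(s) (total 0); column heights now [4 5 5 2 3 0], max=5
Drop 4: O rot2 at col 3 lands with bottom-row=3; cleared 0 line(s) (total 0); column heights now [4 5 5 5 5 0], max=5
Drop 5: J rot0 at col 0 lands with bottom-row=5; cleared 0 line(s) (total 0); column heights now [7 6 6 5 5 0], max=7
Drop 6: J rot1 at col 3 lands with bottom-row=5; cleared 0 line(s) (total 0); column heights now [7 6 6 8 8 0], max=8
Drop 7: L rot0 at col 2 lands with bottom-row=8; cleared 0 line(s) (total 0); column heights now [7 6 9 9 10 0], max=10

Answer: 0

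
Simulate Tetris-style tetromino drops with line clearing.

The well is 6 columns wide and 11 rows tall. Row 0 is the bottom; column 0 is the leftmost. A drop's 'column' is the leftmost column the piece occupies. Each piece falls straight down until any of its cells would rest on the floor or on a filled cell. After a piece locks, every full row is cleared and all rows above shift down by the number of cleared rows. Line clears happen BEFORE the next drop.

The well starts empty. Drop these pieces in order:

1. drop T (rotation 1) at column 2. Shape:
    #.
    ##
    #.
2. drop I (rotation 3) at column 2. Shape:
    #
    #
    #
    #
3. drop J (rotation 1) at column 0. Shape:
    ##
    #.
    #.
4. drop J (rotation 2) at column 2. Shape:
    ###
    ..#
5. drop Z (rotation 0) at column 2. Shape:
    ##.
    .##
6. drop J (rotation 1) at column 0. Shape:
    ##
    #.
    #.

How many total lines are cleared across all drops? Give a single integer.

Answer: 0

Derivation:
Drop 1: T rot1 at col 2 lands with bottom-row=0; cleared 0 line(s) (total 0); column heights now [0 0 3 2 0 0], max=3
Drop 2: I rot3 at col 2 lands with bottom-row=3; cleared 0 line(s) (total 0); column heights now [0 0 7 2 0 0], max=7
Drop 3: J rot1 at col 0 lands with bottom-row=0; cleared 0 line(s) (total 0); column heights now [3 3 7 2 0 0], max=7
Drop 4: J rot2 at col 2 lands with bottom-row=6; cleared 0 line(s) (total 0); column heights now [3 3 8 8 8 0], max=8
Drop 5: Z rot0 at col 2 lands with bottom-row=8; cleared 0 line(s) (total 0); column heights now [3 3 10 10 9 0], max=10
Drop 6: J rot1 at col 0 lands with bottom-row=3; cleared 0 line(s) (total 0); column heights now [6 6 10 10 9 0], max=10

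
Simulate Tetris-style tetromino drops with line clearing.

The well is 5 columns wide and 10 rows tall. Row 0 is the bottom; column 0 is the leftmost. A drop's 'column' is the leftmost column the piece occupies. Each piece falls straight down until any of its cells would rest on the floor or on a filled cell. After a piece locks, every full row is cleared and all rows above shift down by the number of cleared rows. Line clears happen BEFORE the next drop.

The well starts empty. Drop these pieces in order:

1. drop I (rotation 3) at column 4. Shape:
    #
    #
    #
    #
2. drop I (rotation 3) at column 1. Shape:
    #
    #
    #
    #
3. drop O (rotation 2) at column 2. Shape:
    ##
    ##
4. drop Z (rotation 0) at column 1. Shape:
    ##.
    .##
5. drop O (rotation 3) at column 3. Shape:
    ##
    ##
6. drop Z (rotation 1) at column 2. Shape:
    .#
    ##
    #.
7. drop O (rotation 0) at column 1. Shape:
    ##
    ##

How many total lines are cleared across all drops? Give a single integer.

Drop 1: I rot3 at col 4 lands with bottom-row=0; cleared 0 line(s) (total 0); column heights now [0 0 0 0 4], max=4
Drop 2: I rot3 at col 1 lands with bottom-row=0; cleared 0 line(s) (total 0); column heights now [0 4 0 0 4], max=4
Drop 3: O rot2 at col 2 lands with bottom-row=0; cleared 0 line(s) (total 0); column heights now [0 4 2 2 4], max=4
Drop 4: Z rot0 at col 1 lands with bottom-row=3; cleared 0 line(s) (total 0); column heights now [0 5 5 4 4], max=5
Drop 5: O rot3 at col 3 lands with bottom-row=4; cleared 0 line(s) (total 0); column heights now [0 5 5 6 6], max=6
Drop 6: Z rot1 at col 2 lands with bottom-row=5; cleared 0 line(s) (total 0); column heights now [0 5 7 8 6], max=8
Drop 7: O rot0 at col 1 lands with bottom-row=7; cleared 0 line(s) (total 0); column heights now [0 9 9 8 6], max=9

Answer: 0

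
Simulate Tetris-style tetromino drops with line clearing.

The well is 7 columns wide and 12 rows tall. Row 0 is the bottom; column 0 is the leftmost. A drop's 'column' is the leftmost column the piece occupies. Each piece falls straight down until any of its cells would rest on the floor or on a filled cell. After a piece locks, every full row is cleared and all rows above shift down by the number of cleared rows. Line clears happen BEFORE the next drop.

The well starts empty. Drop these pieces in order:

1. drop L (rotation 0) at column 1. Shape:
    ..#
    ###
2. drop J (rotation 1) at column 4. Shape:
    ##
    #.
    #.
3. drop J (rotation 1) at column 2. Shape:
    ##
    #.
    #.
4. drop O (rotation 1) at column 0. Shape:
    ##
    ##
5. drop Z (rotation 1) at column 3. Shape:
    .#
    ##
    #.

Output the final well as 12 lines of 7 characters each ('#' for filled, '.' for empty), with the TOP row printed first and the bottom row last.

Answer: .......
.......
.......
.......
.......
....#..
...##..
...#...
..##...
###.##.
#####..
.####..

Derivation:
Drop 1: L rot0 at col 1 lands with bottom-row=0; cleared 0 line(s) (total 0); column heights now [0 1 1 2 0 0 0], max=2
Drop 2: J rot1 at col 4 lands with bottom-row=0; cleared 0 line(s) (total 0); column heights now [0 1 1 2 3 3 0], max=3
Drop 3: J rot1 at col 2 lands with bottom-row=1; cleared 0 line(s) (total 0); column heights now [0 1 4 4 3 3 0], max=4
Drop 4: O rot1 at col 0 lands with bottom-row=1; cleared 0 line(s) (total 0); column heights now [3 3 4 4 3 3 0], max=4
Drop 5: Z rot1 at col 3 lands with bottom-row=4; cleared 0 line(s) (total 0); column heights now [3 3 4 6 7 3 0], max=7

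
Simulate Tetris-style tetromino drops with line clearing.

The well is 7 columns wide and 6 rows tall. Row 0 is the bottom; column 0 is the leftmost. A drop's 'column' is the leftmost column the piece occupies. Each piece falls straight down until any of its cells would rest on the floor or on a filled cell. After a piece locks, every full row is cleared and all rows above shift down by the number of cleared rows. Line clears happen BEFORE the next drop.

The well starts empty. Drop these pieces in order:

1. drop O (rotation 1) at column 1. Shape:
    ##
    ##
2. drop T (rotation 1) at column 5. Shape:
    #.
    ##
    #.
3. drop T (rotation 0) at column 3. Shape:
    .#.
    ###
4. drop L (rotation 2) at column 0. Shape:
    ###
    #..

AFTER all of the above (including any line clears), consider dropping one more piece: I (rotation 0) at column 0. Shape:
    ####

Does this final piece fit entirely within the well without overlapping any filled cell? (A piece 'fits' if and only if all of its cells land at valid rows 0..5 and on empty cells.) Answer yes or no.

Answer: yes

Derivation:
Drop 1: O rot1 at col 1 lands with bottom-row=0; cleared 0 line(s) (total 0); column heights now [0 2 2 0 0 0 0], max=2
Drop 2: T rot1 at col 5 lands with bottom-row=0; cleared 0 line(s) (total 0); column heights now [0 2 2 0 0 3 2], max=3
Drop 3: T rot0 at col 3 lands with bottom-row=3; cleared 0 line(s) (total 0); column heights now [0 2 2 4 5 4 2], max=5
Drop 4: L rot2 at col 0 lands with bottom-row=1; cleared 0 line(s) (total 0); column heights now [3 3 3 4 5 4 2], max=5
Test piece I rot0 at col 0 (width 4): heights before test = [3 3 3 4 5 4 2]; fits = True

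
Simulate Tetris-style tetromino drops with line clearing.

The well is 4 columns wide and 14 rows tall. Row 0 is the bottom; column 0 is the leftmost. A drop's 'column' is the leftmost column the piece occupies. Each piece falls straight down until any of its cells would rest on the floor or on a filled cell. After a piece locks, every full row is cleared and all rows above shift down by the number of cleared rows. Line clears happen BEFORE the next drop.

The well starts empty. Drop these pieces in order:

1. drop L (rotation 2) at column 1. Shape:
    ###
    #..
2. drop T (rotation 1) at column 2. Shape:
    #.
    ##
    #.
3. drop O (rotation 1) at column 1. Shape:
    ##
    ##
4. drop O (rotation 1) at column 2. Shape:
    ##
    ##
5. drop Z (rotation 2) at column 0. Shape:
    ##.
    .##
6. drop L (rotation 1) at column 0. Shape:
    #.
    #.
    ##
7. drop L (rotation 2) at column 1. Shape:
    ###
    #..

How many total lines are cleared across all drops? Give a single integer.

Drop 1: L rot2 at col 1 lands with bottom-row=0; cleared 0 line(s) (total 0); column heights now [0 2 2 2], max=2
Drop 2: T rot1 at col 2 lands with bottom-row=2; cleared 0 line(s) (total 0); column heights now [0 2 5 4], max=5
Drop 3: O rot1 at col 1 lands with bottom-row=5; cleared 0 line(s) (total 0); column heights now [0 7 7 4], max=7
Drop 4: O rot1 at col 2 lands with bottom-row=7; cleared 0 line(s) (total 0); column heights now [0 7 9 9], max=9
Drop 5: Z rot2 at col 0 lands with bottom-row=9; cleared 0 line(s) (total 0); column heights now [11 11 10 9], max=11
Drop 6: L rot1 at col 0 lands with bottom-row=11; cleared 0 line(s) (total 0); column heights now [14 12 10 9], max=14
Drop 7: L rot2 at col 1 lands with bottom-row=12; cleared 1 line(s) (total 1); column heights now [13 13 10 9], max=13

Answer: 1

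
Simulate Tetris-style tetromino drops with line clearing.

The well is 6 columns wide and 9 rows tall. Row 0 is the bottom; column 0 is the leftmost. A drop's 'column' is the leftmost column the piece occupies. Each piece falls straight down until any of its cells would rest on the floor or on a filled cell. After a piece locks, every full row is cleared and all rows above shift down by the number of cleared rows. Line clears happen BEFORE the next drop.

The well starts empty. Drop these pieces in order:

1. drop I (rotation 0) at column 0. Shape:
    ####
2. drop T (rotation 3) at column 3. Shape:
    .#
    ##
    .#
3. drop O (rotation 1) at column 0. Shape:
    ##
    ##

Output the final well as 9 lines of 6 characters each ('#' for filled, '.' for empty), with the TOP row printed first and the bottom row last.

Answer: ......
......
......
......
......
......
##..#.
##.##.
#####.

Derivation:
Drop 1: I rot0 at col 0 lands with bottom-row=0; cleared 0 line(s) (total 0); column heights now [1 1 1 1 0 0], max=1
Drop 2: T rot3 at col 3 lands with bottom-row=0; cleared 0 line(s) (total 0); column heights now [1 1 1 2 3 0], max=3
Drop 3: O rot1 at col 0 lands with bottom-row=1; cleared 0 line(s) (total 0); column heights now [3 3 1 2 3 0], max=3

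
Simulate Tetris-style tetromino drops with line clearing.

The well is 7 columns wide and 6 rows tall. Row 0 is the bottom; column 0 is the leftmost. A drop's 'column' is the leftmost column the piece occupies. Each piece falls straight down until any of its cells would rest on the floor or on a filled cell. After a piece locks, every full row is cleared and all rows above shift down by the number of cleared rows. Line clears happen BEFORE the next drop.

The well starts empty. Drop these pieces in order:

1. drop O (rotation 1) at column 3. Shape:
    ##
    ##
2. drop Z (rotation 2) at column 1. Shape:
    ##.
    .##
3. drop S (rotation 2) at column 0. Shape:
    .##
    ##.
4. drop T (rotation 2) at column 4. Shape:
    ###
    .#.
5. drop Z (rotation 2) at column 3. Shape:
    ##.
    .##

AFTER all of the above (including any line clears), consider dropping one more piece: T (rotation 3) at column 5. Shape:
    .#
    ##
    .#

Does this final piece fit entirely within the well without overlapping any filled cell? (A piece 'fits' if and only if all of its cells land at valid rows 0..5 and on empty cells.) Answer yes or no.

Answer: yes

Derivation:
Drop 1: O rot1 at col 3 lands with bottom-row=0; cleared 0 line(s) (total 0); column heights now [0 0 0 2 2 0 0], max=2
Drop 2: Z rot2 at col 1 lands with bottom-row=2; cleared 0 line(s) (total 0); column heights now [0 4 4 3 2 0 0], max=4
Drop 3: S rot2 at col 0 lands with bottom-row=4; cleared 0 line(s) (total 0); column heights now [5 6 6 3 2 0 0], max=6
Drop 4: T rot2 at col 4 lands with bottom-row=1; cleared 0 line(s) (total 0); column heights now [5 6 6 3 3 3 3], max=6
Drop 5: Z rot2 at col 3 lands with bottom-row=3; cleared 0 line(s) (total 0); column heights now [5 6 6 5 5 4 3], max=6
Test piece T rot3 at col 5 (width 2): heights before test = [5 6 6 5 5 4 3]; fits = True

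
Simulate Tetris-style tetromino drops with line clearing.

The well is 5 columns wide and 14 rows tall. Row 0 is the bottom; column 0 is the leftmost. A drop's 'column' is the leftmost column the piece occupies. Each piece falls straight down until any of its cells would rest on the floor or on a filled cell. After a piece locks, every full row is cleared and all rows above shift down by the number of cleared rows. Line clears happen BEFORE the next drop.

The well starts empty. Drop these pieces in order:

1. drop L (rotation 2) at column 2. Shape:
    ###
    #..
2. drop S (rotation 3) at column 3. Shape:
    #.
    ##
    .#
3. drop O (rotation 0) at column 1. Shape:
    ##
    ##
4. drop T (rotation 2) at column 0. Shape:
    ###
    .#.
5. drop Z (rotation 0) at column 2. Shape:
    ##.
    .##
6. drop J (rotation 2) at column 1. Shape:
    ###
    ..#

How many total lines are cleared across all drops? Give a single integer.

Answer: 1

Derivation:
Drop 1: L rot2 at col 2 lands with bottom-row=0; cleared 0 line(s) (total 0); column heights now [0 0 2 2 2], max=2
Drop 2: S rot3 at col 3 lands with bottom-row=2; cleared 0 line(s) (total 0); column heights now [0 0 2 5 4], max=5
Drop 3: O rot0 at col 1 lands with bottom-row=2; cleared 0 line(s) (total 0); column heights now [0 4 4 5 4], max=5
Drop 4: T rot2 at col 0 lands with bottom-row=4; cleared 0 line(s) (total 0); column heights now [6 6 6 5 4], max=6
Drop 5: Z rot0 at col 2 lands with bottom-row=5; cleared 1 line(s) (total 1); column heights now [0 5 6 6 4], max=6
Drop 6: J rot2 at col 1 lands with bottom-row=6; cleared 0 line(s) (total 1); column heights now [0 8 8 8 4], max=8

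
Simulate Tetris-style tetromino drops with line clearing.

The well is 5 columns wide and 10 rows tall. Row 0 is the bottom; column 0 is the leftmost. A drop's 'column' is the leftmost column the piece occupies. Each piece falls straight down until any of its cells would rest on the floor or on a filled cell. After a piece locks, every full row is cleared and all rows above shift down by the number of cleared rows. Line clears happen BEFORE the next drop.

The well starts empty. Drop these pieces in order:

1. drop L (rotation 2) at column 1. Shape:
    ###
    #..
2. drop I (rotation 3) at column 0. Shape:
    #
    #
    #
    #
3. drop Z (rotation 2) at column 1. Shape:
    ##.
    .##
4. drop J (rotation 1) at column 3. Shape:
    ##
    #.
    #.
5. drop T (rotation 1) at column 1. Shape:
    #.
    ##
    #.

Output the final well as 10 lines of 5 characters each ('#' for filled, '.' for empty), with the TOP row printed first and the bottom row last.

Drop 1: L rot2 at col 1 lands with bottom-row=0; cleared 0 line(s) (total 0); column heights now [0 2 2 2 0], max=2
Drop 2: I rot3 at col 0 lands with bottom-row=0; cleared 0 line(s) (total 0); column heights now [4 2 2 2 0], max=4
Drop 3: Z rot2 at col 1 lands with bottom-row=2; cleared 0 line(s) (total 0); column heights now [4 4 4 3 0], max=4
Drop 4: J rot1 at col 3 lands with bottom-row=3; cleared 0 line(s) (total 0); column heights now [4 4 4 6 6], max=6
Drop 5: T rot1 at col 1 lands with bottom-row=4; cleared 0 line(s) (total 0); column heights now [4 7 6 6 6], max=7

Answer: .....
.....
.....
.#...
.####
.#.#.
####.
#.##.
####.
##...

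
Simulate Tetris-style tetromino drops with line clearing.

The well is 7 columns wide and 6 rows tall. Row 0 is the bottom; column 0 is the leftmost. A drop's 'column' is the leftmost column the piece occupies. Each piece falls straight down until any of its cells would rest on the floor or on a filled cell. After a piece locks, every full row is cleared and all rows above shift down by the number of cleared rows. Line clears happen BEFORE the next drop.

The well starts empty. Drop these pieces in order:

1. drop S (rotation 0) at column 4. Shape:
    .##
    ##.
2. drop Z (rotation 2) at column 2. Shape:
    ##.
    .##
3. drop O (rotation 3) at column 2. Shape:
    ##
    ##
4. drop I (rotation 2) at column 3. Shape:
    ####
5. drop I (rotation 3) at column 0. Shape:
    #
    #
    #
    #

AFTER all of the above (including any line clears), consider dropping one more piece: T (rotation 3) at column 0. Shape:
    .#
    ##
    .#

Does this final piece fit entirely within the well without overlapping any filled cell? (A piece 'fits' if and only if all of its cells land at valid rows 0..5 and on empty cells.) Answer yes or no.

Answer: yes

Derivation:
Drop 1: S rot0 at col 4 lands with bottom-row=0; cleared 0 line(s) (total 0); column heights now [0 0 0 0 1 2 2], max=2
Drop 2: Z rot2 at col 2 lands with bottom-row=1; cleared 0 line(s) (total 0); column heights now [0 0 3 3 2 2 2], max=3
Drop 3: O rot3 at col 2 lands with bottom-row=3; cleared 0 line(s) (total 0); column heights now [0 0 5 5 2 2 2], max=5
Drop 4: I rot2 at col 3 lands with bottom-row=5; cleared 0 line(s) (total 0); column heights now [0 0 5 6 6 6 6], max=6
Drop 5: I rot3 at col 0 lands with bottom-row=0; cleared 0 line(s) (total 0); column heights now [4 0 5 6 6 6 6], max=6
Test piece T rot3 at col 0 (width 2): heights before test = [4 0 5 6 6 6 6]; fits = True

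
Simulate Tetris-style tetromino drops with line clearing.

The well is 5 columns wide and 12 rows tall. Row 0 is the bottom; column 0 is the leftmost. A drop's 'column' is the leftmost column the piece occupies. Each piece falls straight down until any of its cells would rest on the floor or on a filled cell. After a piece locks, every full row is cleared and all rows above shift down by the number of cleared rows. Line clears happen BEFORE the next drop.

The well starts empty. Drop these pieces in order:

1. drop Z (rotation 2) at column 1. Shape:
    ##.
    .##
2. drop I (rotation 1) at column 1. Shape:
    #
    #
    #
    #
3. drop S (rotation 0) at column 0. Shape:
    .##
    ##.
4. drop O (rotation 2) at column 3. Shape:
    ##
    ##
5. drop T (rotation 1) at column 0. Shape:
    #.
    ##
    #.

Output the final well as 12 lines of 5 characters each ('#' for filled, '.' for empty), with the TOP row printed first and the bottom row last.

Drop 1: Z rot2 at col 1 lands with bottom-row=0; cleared 0 line(s) (total 0); column heights now [0 2 2 1 0], max=2
Drop 2: I rot1 at col 1 lands with bottom-row=2; cleared 0 line(s) (total 0); column heights now [0 6 2 1 0], max=6
Drop 3: S rot0 at col 0 lands with bottom-row=6; cleared 0 line(s) (total 0); column heights now [7 8 8 1 0], max=8
Drop 4: O rot2 at col 3 lands with bottom-row=1; cleared 0 line(s) (total 0); column heights now [7 8 8 3 3], max=8
Drop 5: T rot1 at col 0 lands with bottom-row=7; cleared 0 line(s) (total 0); column heights now [10 9 8 3 3], max=10

Answer: .....
.....
#....
##...
###..
##...
.#...
.#...
.#...
.#.##
.####
..##.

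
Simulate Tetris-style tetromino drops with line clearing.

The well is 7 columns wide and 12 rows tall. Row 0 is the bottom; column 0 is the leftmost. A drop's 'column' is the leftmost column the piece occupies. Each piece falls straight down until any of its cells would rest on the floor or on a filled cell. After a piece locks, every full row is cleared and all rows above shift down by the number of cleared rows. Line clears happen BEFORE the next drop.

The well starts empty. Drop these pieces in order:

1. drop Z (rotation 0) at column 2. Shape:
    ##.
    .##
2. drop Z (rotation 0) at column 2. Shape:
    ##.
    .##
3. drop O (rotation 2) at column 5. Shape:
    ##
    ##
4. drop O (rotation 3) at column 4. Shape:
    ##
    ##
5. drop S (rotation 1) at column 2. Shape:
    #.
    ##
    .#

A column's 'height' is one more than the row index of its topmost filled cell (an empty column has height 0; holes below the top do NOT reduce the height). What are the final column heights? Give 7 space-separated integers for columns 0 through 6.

Drop 1: Z rot0 at col 2 lands with bottom-row=0; cleared 0 line(s) (total 0); column heights now [0 0 2 2 1 0 0], max=2
Drop 2: Z rot0 at col 2 lands with bottom-row=2; cleared 0 line(s) (total 0); column heights now [0 0 4 4 3 0 0], max=4
Drop 3: O rot2 at col 5 lands with bottom-row=0; cleared 0 line(s) (total 0); column heights now [0 0 4 4 3 2 2], max=4
Drop 4: O rot3 at col 4 lands with bottom-row=3; cleared 0 line(s) (total 0); column heights now [0 0 4 4 5 5 2], max=5
Drop 5: S rot1 at col 2 lands with bottom-row=4; cleared 0 line(s) (total 0); column heights now [0 0 7 6 5 5 2], max=7

Answer: 0 0 7 6 5 5 2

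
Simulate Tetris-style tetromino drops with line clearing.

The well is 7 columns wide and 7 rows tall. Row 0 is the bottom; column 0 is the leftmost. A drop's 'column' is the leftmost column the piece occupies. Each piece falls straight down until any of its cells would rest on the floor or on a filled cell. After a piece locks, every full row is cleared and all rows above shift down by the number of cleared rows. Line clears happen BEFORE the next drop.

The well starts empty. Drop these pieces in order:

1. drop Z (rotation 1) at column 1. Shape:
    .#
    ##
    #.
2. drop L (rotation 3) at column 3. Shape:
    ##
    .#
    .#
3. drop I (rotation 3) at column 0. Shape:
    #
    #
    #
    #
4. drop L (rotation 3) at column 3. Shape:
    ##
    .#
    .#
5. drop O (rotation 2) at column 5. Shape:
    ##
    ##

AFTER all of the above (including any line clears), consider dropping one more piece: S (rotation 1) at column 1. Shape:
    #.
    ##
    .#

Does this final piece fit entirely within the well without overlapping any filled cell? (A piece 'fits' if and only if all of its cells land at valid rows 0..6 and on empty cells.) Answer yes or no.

Answer: yes

Derivation:
Drop 1: Z rot1 at col 1 lands with bottom-row=0; cleared 0 line(s) (total 0); column heights now [0 2 3 0 0 0 0], max=3
Drop 2: L rot3 at col 3 lands with bottom-row=0; cleared 0 line(s) (total 0); column heights now [0 2 3 3 3 0 0], max=3
Drop 3: I rot3 at col 0 lands with bottom-row=0; cleared 0 line(s) (total 0); column heights now [4 2 3 3 3 0 0], max=4
Drop 4: L rot3 at col 3 lands with bottom-row=3; cleared 0 line(s) (total 0); column heights now [4 2 3 6 6 0 0], max=6
Drop 5: O rot2 at col 5 lands with bottom-row=0; cleared 0 line(s) (total 0); column heights now [4 2 3 6 6 2 2], max=6
Test piece S rot1 at col 1 (width 2): heights before test = [4 2 3 6 6 2 2]; fits = True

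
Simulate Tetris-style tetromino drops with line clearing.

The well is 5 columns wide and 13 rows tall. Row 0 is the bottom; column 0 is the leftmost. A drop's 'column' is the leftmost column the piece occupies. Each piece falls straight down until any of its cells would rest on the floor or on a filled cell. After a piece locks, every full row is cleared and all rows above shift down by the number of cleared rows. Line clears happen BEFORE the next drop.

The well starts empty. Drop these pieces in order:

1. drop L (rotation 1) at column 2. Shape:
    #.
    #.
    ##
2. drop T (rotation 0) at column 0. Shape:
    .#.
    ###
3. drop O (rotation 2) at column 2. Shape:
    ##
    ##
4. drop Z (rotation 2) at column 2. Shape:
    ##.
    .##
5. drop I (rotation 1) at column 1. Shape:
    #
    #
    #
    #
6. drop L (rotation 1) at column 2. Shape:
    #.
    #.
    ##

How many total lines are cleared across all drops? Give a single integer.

Drop 1: L rot1 at col 2 lands with bottom-row=0; cleared 0 line(s) (total 0); column heights now [0 0 3 1 0], max=3
Drop 2: T rot0 at col 0 lands with bottom-row=3; cleared 0 line(s) (total 0); column heights now [4 5 4 1 0], max=5
Drop 3: O rot2 at col 2 lands with bottom-row=4; cleared 0 line(s) (total 0); column heights now [4 5 6 6 0], max=6
Drop 4: Z rot2 at col 2 lands with bottom-row=6; cleared 0 line(s) (total 0); column heights now [4 5 8 8 7], max=8
Drop 5: I rot1 at col 1 lands with bottom-row=5; cleared 0 line(s) (total 0); column heights now [4 9 8 8 7], max=9
Drop 6: L rot1 at col 2 lands with bottom-row=8; cleared 0 line(s) (total 0); column heights now [4 9 11 9 7], max=11

Answer: 0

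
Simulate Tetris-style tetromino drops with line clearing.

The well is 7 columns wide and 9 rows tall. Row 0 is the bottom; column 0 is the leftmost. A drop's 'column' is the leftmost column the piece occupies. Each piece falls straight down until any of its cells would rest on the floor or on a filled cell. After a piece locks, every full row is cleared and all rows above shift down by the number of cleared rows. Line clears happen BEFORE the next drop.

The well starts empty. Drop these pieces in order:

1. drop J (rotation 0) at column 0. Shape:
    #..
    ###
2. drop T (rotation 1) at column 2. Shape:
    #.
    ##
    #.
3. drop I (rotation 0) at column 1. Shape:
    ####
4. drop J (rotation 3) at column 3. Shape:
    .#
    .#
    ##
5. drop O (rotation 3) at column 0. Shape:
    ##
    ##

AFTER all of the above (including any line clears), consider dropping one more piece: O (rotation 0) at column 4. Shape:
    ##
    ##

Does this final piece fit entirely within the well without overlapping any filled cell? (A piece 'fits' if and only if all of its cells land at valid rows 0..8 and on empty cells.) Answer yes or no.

Answer: no

Derivation:
Drop 1: J rot0 at col 0 lands with bottom-row=0; cleared 0 line(s) (total 0); column heights now [2 1 1 0 0 0 0], max=2
Drop 2: T rot1 at col 2 lands with bottom-row=1; cleared 0 line(s) (total 0); column heights now [2 1 4 3 0 0 0], max=4
Drop 3: I rot0 at col 1 lands with bottom-row=4; cleared 0 line(s) (total 0); column heights now [2 5 5 5 5 0 0], max=5
Drop 4: J rot3 at col 3 lands with bottom-row=5; cleared 0 line(s) (total 0); column heights now [2 5 5 6 8 0 0], max=8
Drop 5: O rot3 at col 0 lands with bottom-row=5; cleared 0 line(s) (total 0); column heights now [7 7 5 6 8 0 0], max=8
Test piece O rot0 at col 4 (width 2): heights before test = [7 7 5 6 8 0 0]; fits = False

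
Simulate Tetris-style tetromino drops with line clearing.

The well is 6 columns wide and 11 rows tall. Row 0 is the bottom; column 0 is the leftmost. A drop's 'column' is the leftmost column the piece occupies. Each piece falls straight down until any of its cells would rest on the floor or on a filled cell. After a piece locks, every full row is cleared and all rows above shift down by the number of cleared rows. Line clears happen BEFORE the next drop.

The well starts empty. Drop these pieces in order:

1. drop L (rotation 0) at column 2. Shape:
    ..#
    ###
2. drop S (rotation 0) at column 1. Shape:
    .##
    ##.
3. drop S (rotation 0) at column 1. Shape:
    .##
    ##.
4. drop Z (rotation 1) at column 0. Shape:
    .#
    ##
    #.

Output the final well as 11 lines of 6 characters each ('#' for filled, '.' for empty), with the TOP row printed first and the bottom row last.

Answer: ......
......
......
......
......
.#....
####..
###...
..##..
.##.#.
..###.

Derivation:
Drop 1: L rot0 at col 2 lands with bottom-row=0; cleared 0 line(s) (total 0); column heights now [0 0 1 1 2 0], max=2
Drop 2: S rot0 at col 1 lands with bottom-row=1; cleared 0 line(s) (total 0); column heights now [0 2 3 3 2 0], max=3
Drop 3: S rot0 at col 1 lands with bottom-row=3; cleared 0 line(s) (total 0); column heights now [0 4 5 5 2 0], max=5
Drop 4: Z rot1 at col 0 lands with bottom-row=3; cleared 0 line(s) (total 0); column heights now [5 6 5 5 2 0], max=6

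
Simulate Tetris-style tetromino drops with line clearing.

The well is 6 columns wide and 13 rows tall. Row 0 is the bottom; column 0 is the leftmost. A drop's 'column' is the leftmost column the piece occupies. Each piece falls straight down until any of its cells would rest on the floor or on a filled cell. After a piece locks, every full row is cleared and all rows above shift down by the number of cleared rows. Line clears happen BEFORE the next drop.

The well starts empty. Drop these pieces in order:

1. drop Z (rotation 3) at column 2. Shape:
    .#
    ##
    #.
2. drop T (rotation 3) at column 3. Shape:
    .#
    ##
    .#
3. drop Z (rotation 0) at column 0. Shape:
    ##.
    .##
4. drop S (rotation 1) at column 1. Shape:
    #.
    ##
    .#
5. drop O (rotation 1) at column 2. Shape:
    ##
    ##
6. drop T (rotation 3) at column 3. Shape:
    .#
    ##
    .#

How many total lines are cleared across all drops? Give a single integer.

Drop 1: Z rot3 at col 2 lands with bottom-row=0; cleared 0 line(s) (total 0); column heights now [0 0 2 3 0 0], max=3
Drop 2: T rot3 at col 3 lands with bottom-row=2; cleared 0 line(s) (total 0); column heights now [0 0 2 4 5 0], max=5
Drop 3: Z rot0 at col 0 lands with bottom-row=2; cleared 0 line(s) (total 0); column heights now [4 4 3 4 5 0], max=5
Drop 4: S rot1 at col 1 lands with bottom-row=3; cleared 0 line(s) (total 0); column heights now [4 6 5 4 5 0], max=6
Drop 5: O rot1 at col 2 lands with bottom-row=5; cleared 0 line(s) (total 0); column heights now [4 6 7 7 5 0], max=7
Drop 6: T rot3 at col 3 lands with bottom-row=6; cleared 0 line(s) (total 0); column heights now [4 6 7 8 9 0], max=9

Answer: 0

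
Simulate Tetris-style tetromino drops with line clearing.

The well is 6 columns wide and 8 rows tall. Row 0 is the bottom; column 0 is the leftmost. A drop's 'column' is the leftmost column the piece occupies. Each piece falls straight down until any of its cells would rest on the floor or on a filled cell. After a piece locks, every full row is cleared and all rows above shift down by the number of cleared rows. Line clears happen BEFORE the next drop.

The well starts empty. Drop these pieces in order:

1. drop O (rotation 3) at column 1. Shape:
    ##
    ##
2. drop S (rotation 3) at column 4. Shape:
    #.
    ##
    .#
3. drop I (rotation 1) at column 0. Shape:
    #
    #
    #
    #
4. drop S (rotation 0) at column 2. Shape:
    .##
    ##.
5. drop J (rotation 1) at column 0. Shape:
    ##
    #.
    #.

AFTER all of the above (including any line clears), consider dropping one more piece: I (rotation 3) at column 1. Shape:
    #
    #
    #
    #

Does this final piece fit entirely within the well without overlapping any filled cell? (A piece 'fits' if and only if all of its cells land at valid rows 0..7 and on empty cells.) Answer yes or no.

Answer: no

Derivation:
Drop 1: O rot3 at col 1 lands with bottom-row=0; cleared 0 line(s) (total 0); column heights now [0 2 2 0 0 0], max=2
Drop 2: S rot3 at col 4 lands with bottom-row=0; cleared 0 line(s) (total 0); column heights now [0 2 2 0 3 2], max=3
Drop 3: I rot1 at col 0 lands with bottom-row=0; cleared 0 line(s) (total 0); column heights now [4 2 2 0 3 2], max=4
Drop 4: S rot0 at col 2 lands with bottom-row=2; cleared 0 line(s) (total 0); column heights now [4 2 3 4 4 2], max=4
Drop 5: J rot1 at col 0 lands with bottom-row=4; cleared 0 line(s) (total 0); column heights now [7 7 3 4 4 2], max=7
Test piece I rot3 at col 1 (width 1): heights before test = [7 7 3 4 4 2]; fits = False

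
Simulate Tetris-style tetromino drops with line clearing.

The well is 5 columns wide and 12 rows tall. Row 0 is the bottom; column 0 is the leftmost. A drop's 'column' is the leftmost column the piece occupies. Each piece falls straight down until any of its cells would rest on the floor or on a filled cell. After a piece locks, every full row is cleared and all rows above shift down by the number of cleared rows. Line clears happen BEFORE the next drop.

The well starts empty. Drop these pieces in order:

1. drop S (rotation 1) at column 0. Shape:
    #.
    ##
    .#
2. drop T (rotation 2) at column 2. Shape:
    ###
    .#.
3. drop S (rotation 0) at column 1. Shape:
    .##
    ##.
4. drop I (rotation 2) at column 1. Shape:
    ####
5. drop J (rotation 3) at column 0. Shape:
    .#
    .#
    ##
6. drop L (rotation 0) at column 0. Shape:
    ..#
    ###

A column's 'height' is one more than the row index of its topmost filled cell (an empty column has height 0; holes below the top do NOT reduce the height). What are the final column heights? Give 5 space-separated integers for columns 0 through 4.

Answer: 8 8 9 4 4

Derivation:
Drop 1: S rot1 at col 0 lands with bottom-row=0; cleared 0 line(s) (total 0); column heights now [3 2 0 0 0], max=3
Drop 2: T rot2 at col 2 lands with bottom-row=0; cleared 1 line(s) (total 1); column heights now [2 1 0 1 0], max=2
Drop 3: S rot0 at col 1 lands with bottom-row=1; cleared 0 line(s) (total 1); column heights now [2 2 3 3 0], max=3
Drop 4: I rot2 at col 1 lands with bottom-row=3; cleared 0 line(s) (total 1); column heights now [2 4 4 4 4], max=4
Drop 5: J rot3 at col 0 lands with bottom-row=4; cleared 0 line(s) (total 1); column heights now [5 7 4 4 4], max=7
Drop 6: L rot0 at col 0 lands with bottom-row=7; cleared 0 line(s) (total 1); column heights now [8 8 9 4 4], max=9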